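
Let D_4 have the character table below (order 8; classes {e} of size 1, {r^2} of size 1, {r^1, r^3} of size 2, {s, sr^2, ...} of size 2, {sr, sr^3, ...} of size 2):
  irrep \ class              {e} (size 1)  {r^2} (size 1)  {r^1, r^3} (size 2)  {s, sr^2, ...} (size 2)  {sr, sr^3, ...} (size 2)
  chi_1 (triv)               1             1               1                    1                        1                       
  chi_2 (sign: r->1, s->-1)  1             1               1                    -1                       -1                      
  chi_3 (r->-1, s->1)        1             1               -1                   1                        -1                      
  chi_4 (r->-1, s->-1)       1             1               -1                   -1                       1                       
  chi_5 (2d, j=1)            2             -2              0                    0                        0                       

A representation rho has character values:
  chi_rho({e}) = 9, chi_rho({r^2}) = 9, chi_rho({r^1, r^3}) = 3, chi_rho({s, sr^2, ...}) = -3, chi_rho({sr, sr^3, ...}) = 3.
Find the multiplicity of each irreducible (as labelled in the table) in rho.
Multiplicities: chi_1: 3, chi_2: 3, chi_3: 0, chi_4: 3, chi_5: 0.

Details: Use <chi_rho, chi> = (1/|G|) sum_C |C| * chi_rho(C) * conj(chi(C)) with |G| = 8 for each irreducible chi in the table:
  <chi_rho, chi_1> = (1/8)[1*(9)*conj(1) + 1*(9)*conj(1) + 2*(3)*conj(1) + 2*(-3)*conj(1) + 2*(3)*conj(1)]
      = (1/8)[(9) + (9) + (6) + (-6) + (6)] = 24/8 = 3
  <chi_rho, chi_2> = (1/8)[1*(9)*conj(1) + 1*(9)*conj(1) + 2*(3)*conj(1) + 2*(-3)*conj(-1) + 2*(3)*conj(-1)]
      = (1/8)[(9) + (9) + (6) + (6) + (-6)] = 24/8 = 3
  <chi_rho, chi_3> = (1/8)[1*(9)*conj(1) + 1*(9)*conj(1) + 2*(3)*conj(-1) + 2*(-3)*conj(1) + 2*(3)*conj(-1)]
      = (1/8)[(9) + (9) + (-6) + (-6) + (-6)] = 0/8 = 0
  <chi_rho, chi_4> = (1/8)[1*(9)*conj(1) + 1*(9)*conj(1) + 2*(3)*conj(-1) + 2*(-3)*conj(-1) + 2*(3)*conj(1)]
      = (1/8)[(9) + (9) + (-6) + (6) + (6)] = 24/8 = 3
  <chi_rho, chi_5> = (1/8)[1*(9)*conj(2) + 1*(9)*conj(-2) + 2*(3)*conj(0) + 2*(-3)*conj(0) + 2*(3)*conj(0)]
      = (1/8)[(18) + (-18) + (0) + (0) + (0)] = 0/8 = 0
Dimension check: dim(rho) = sum (mult * dim) = 3*1 + 3*1 + 0*1 + 3*1 + 0*2 = 9 = chi_rho(e) = 9.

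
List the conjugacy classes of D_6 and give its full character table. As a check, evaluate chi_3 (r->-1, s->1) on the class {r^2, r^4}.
Conjugacy classes: {e} of size 1, {r^3} of size 1, {r^1, r^5} of size 2, {r^2, r^4} of size 2, {s, sr^2, ...} of size 3, {sr, sr^3, ...} of size 3.
Character table:
  irrep \ class              {e} (size 1)  {r^3} (size 1)  {r^1, r^5} (size 2)  {r^2, r^4} (size 2)  {s, sr^2, ...} (size 3)  {sr, sr^3, ...} (size 3)
  chi_1 (triv)               1             1               1                    1                    1                        1                       
  chi_2 (sign: r->1, s->-1)  1             1               1                    1                    -1                       -1                      
  chi_3 (r->-1, s->1)        1             -1              -1                   1                    1                        -1                      
  chi_4 (r->-1, s->-1)       1             -1              -1                   1                    -1                       1                       
  chi_5 (2d, j=1)            2             -2              1                    -1                   0                        0                       
  chi_6 (2d, j=2)            2             2               -1                   -1                   0                        0                       

Spot check: chi_3 (r->-1, s->1) on {r^2, r^4} = 1.

Justification: D_6 has order 2*6 = 12 with 6 conjugacy classes, hence 6 irreducibles. Sum of squared dims 1 + 1 + 1 + 1 + 4 + 4 = 12 = |G|. Linear characters come from the abelianisation; the 2-dimensional irreps have character r^k -> 2*cos(2*pi*j*k/6), reflections -> 0.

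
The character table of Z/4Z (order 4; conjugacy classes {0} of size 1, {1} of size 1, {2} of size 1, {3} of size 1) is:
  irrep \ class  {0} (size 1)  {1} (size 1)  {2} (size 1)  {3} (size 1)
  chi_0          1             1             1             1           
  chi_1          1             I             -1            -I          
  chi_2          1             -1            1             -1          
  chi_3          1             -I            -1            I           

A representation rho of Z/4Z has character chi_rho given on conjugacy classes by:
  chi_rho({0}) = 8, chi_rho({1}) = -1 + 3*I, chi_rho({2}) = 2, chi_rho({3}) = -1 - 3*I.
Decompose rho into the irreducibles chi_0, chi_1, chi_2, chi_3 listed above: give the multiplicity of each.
Multiplicities: chi_0: 2, chi_1: 3, chi_2: 3, chi_3: 0.

Proof sketch: Use <chi_rho, chi> = (1/|G|) sum_C |C| * chi_rho(C) * conj(chi(C)) with |G| = 4 for each irreducible chi in the table:
  <chi_rho, chi_0> = (1/4)[1*(8)*conj(1) + 1*(-1 + 3*I)*conj(1) + 1*(2)*conj(1) + 1*(-1 - 3*I)*conj(1)]
      = (1/4)[(8) + (-1 + 3*I) + (2) + (-1 - 3*I)] = 8/4 = 2
  <chi_rho, chi_1> = (1/4)[1*(8)*conj(1) + 1*(-1 + 3*I)*conj(I) + 1*(2)*conj(-1) + 1*(-1 - 3*I)*conj(-I)]
      = (1/4)[(8) + (3 + I) + (-2) + (3 - I)] = 12/4 = 3
  <chi_rho, chi_2> = (1/4)[1*(8)*conj(1) + 1*(-1 + 3*I)*conj(-1) + 1*(2)*conj(1) + 1*(-1 - 3*I)*conj(-1)]
      = (1/4)[(8) + (1 - 3*I) + (2) + (1 + 3*I)] = 12/4 = 3
  <chi_rho, chi_3> = (1/4)[1*(8)*conj(1) + 1*(-1 + 3*I)*conj(-I) + 1*(2)*conj(-1) + 1*(-1 - 3*I)*conj(I)]
      = (1/4)[(8) + (-3 - I) + (-2) + (-3 + I)] = 0/4 = 0
(Exp terms are combined using exp(i*s)*conj(exp(i*t)) = exp(i*(s-t)), and sums of them are collapsed using the identity that for every m > 1 the m distinct m-th roots of unity sum to 0, e.g. 1 + exp(2*I*pi/3) + exp(-2*I*pi/3) = 0.)
Dimension check: dim(rho) = sum (mult * dim) = 2*1 + 3*1 + 3*1 + 0*1 = 8 = chi_rho(e) = 8.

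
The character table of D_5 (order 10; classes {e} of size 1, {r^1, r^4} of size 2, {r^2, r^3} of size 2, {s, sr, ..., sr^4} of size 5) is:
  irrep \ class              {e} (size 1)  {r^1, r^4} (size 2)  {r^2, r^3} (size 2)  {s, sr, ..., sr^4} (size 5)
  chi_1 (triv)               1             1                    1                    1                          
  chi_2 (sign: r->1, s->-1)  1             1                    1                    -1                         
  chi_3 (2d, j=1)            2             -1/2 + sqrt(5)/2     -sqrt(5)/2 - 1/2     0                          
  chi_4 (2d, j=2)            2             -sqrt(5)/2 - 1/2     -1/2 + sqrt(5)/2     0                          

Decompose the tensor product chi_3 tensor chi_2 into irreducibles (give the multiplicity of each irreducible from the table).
chi_3 tensor chi_2 = chi_3 (all other irreducibles have multiplicity 0).

Derivation: The character of a tensor product is the pointwise product (chi_3 * chi_2)(C) = chi_3(C) * chi_2(C):
  {e}: (2)*(1), {r^1, r^4}: (-1/2 + sqrt(5)/2)*(1), {r^2, r^3}: (-sqrt(5)/2 - 1/2)*(1), {s, sr, ..., sr^4}: (0)*(-1)
so (chi_3 * chi_2) takes values
  {e} -> 2, {r^1, r^4} -> -1/2 + sqrt(5)/2, {r^2, r^3} -> -sqrt(5)/2 - 1/2, {s, sr, ..., sr^4} -> 0.
Now take the inner product of this character with each irreducible chi from the table, <chi_3*chi_2, chi> = (1/10) sum_C |C| (chi_3*chi_2)(C) conj(chi(C)):
  <chi_3*chi_2, chi_1> = (1/10)[1*(2)*conj(1) + 2*(-1/2 + sqrt(5)/2)*conj(1) + 2*(-sqrt(5)/2 - 1/2)*conj(1) + 5*(0)*conj(1)]
      = (1/10)[(2) + (-1 + sqrt(5)) + (-sqrt(5) - 1) + (0)] = 0/10 = 0
  <chi_3*chi_2, chi_2> = (1/10)[1*(2)*conj(1) + 2*(-1/2 + sqrt(5)/2)*conj(1) + 2*(-sqrt(5)/2 - 1/2)*conj(1) + 5*(0)*conj(-1)]
      = (1/10)[(2) + (-1 + sqrt(5)) + (-sqrt(5) - 1) + (0)] = 0/10 = 0
  <chi_3*chi_2, chi_3> = (1/10)[1*(2)*conj(2) + 2*(-1/2 + sqrt(5)/2)*conj(-1/2 + sqrt(5)/2) + 2*(-sqrt(5)/2 - 1/2)*conj(-sqrt(5)/2 - 1/2) + 5*(0)*conj(0)]
      = (1/10)[(4) + (3 - sqrt(5)) + (sqrt(5) + 3) + (0)] = 10/10 = 1
  <chi_3*chi_2, chi_4> = (1/10)[1*(2)*conj(2) + 2*(-1/2 + sqrt(5)/2)*conj(-sqrt(5)/2 - 1/2) + 2*(-sqrt(5)/2 - 1/2)*conj(-1/2 + sqrt(5)/2) + 5*(0)*conj(0)]
      = (1/10)[(4) + (-2) + (-2) + (0)] = 0/10 = 0
Hence the multiplicities are chi_3: 1. Dimension check: dim(chi_3)*dim(chi_2) = 2*1 = 2 and sum (mult * dim) = 1*2 = 2.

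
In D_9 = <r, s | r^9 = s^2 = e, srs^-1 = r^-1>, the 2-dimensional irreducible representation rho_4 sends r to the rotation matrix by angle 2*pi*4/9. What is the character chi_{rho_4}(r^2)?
chi_{rho_4}(r^2) = 2*cos(2*pi*4*2/9) = 2*cos(2*pi/9)

Solution. rho_4(r^2) is rotation by angle 2*pi*4*2/9, whose trace is 2*cos(2*pi*4*2/9) = 2*cos(2*pi/9).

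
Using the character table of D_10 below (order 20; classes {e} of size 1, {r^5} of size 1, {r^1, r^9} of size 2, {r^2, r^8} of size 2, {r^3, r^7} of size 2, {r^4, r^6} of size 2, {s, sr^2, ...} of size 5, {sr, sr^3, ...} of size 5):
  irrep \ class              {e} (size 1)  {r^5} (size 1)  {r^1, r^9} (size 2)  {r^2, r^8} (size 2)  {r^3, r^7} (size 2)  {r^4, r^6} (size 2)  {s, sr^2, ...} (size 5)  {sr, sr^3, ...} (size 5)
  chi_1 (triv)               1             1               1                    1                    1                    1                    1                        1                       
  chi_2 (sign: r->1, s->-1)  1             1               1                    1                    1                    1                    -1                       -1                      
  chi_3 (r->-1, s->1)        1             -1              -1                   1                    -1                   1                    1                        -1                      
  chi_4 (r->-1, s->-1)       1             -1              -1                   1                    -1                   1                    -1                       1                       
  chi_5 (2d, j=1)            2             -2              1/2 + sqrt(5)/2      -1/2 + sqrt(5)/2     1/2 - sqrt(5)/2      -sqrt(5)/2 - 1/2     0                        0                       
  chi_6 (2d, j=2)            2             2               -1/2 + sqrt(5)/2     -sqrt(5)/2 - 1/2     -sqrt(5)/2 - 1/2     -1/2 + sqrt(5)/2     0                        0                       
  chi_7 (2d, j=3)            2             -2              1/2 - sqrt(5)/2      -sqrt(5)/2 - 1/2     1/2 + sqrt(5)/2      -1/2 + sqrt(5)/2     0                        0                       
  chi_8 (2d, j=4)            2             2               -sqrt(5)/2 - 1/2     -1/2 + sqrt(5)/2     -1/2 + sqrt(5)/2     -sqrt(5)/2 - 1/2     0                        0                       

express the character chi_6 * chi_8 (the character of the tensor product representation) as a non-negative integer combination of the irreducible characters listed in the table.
chi_6 tensor chi_8 = chi_6 + chi_8 (all other irreducibles have multiplicity 0).

Argument: The character of a tensor product is the pointwise product (chi_6 * chi_8)(C) = chi_6(C) * chi_8(C):
  {e}: (2)*(2), {r^5}: (2)*(2), {r^1, r^9}: (-1/2 + sqrt(5)/2)*(-sqrt(5)/2 - 1/2), {r^2, r^8}: (-sqrt(5)/2 - 1/2)*(-1/2 + sqrt(5)/2), {r^3, r^7}: (-sqrt(5)/2 - 1/2)*(-1/2 + sqrt(5)/2), {r^4, r^6}: (-1/2 + sqrt(5)/2)*(-sqrt(5)/2 - 1/2), {s, sr^2, ...}: (0)*(0), {sr, sr^3, ...}: (0)*(0)
so (chi_6 * chi_8) takes values
  {e} -> 4, {r^5} -> 4, {r^1, r^9} -> -1, {r^2, r^8} -> -1, {r^3, r^7} -> -1, {r^4, r^6} -> -1, {s, sr^2, ...} -> 0, {sr, sr^3, ...} -> 0.
Now take the inner product of this character with each irreducible chi from the table, <chi_6*chi_8, chi> = (1/20) sum_C |C| (chi_6*chi_8)(C) conj(chi(C)):
  <chi_6*chi_8, chi_1> = (1/20)[1*(4)*conj(1) + 1*(4)*conj(1) + 2*(-1)*conj(1) + 2*(-1)*conj(1) + 2*(-1)*conj(1) + 2*(-1)*conj(1) + 5*(0)*conj(1) + 5*(0)*conj(1)]
      = (1/20)[(4) + (4) + (-2) + (-2) + (-2) + (-2) + (0) + (0)] = 0/20 = 0
  <chi_6*chi_8, chi_2> = (1/20)[1*(4)*conj(1) + 1*(4)*conj(1) + 2*(-1)*conj(1) + 2*(-1)*conj(1) + 2*(-1)*conj(1) + 2*(-1)*conj(1) + 5*(0)*conj(-1) + 5*(0)*conj(-1)]
      = (1/20)[(4) + (4) + (-2) + (-2) + (-2) + (-2) + (0) + (0)] = 0/20 = 0
  <chi_6*chi_8, chi_3> = (1/20)[1*(4)*conj(1) + 1*(4)*conj(-1) + 2*(-1)*conj(-1) + 2*(-1)*conj(1) + 2*(-1)*conj(-1) + 2*(-1)*conj(1) + 5*(0)*conj(1) + 5*(0)*conj(-1)]
      = (1/20)[(4) + (-4) + (2) + (-2) + (2) + (-2) + (0) + (0)] = 0/20 = 0
  <chi_6*chi_8, chi_4> = (1/20)[1*(4)*conj(1) + 1*(4)*conj(-1) + 2*(-1)*conj(-1) + 2*(-1)*conj(1) + 2*(-1)*conj(-1) + 2*(-1)*conj(1) + 5*(0)*conj(-1) + 5*(0)*conj(1)]
      = (1/20)[(4) + (-4) + (2) + (-2) + (2) + (-2) + (0) + (0)] = 0/20 = 0
  <chi_6*chi_8, chi_5> = (1/20)[1*(4)*conj(2) + 1*(4)*conj(-2) + 2*(-1)*conj(1/2 + sqrt(5)/2) + 2*(-1)*conj(-1/2 + sqrt(5)/2) + 2*(-1)*conj(1/2 - sqrt(5)/2) + 2*(-1)*conj(-sqrt(5)/2 - 1/2) + 5*(0)*conj(0) + 5*(0)*conj(0)]
      = (1/20)[(8) + (-8) + (-sqrt(5) - 1) + (1 - sqrt(5)) + (-1 + sqrt(5)) + (1 + sqrt(5)) + (0) + (0)] = 0/20 = 0
  <chi_6*chi_8, chi_6> = (1/20)[1*(4)*conj(2) + 1*(4)*conj(2) + 2*(-1)*conj(-1/2 + sqrt(5)/2) + 2*(-1)*conj(-sqrt(5)/2 - 1/2) + 2*(-1)*conj(-sqrt(5)/2 - 1/2) + 2*(-1)*conj(-1/2 + sqrt(5)/2) + 5*(0)*conj(0) + 5*(0)*conj(0)]
      = (1/20)[(8) + (8) + (1 - sqrt(5)) + (1 + sqrt(5)) + (1 + sqrt(5)) + (1 - sqrt(5)) + (0) + (0)] = 20/20 = 1
  <chi_6*chi_8, chi_7> = (1/20)[1*(4)*conj(2) + 1*(4)*conj(-2) + 2*(-1)*conj(1/2 - sqrt(5)/2) + 2*(-1)*conj(-sqrt(5)/2 - 1/2) + 2*(-1)*conj(1/2 + sqrt(5)/2) + 2*(-1)*conj(-1/2 + sqrt(5)/2) + 5*(0)*conj(0) + 5*(0)*conj(0)]
      = (1/20)[(8) + (-8) + (-1 + sqrt(5)) + (1 + sqrt(5)) + (-sqrt(5) - 1) + (1 - sqrt(5)) + (0) + (0)] = 0/20 = 0
  <chi_6*chi_8, chi_8> = (1/20)[1*(4)*conj(2) + 1*(4)*conj(2) + 2*(-1)*conj(-sqrt(5)/2 - 1/2) + 2*(-1)*conj(-1/2 + sqrt(5)/2) + 2*(-1)*conj(-1/2 + sqrt(5)/2) + 2*(-1)*conj(-sqrt(5)/2 - 1/2) + 5*(0)*conj(0) + 5*(0)*conj(0)]
      = (1/20)[(8) + (8) + (1 + sqrt(5)) + (1 - sqrt(5)) + (1 - sqrt(5)) + (1 + sqrt(5)) + (0) + (0)] = 20/20 = 1
Hence the multiplicities are chi_6: 1, chi_8: 1. Dimension check: dim(chi_6)*dim(chi_8) = 2*2 = 4 and sum (mult * dim) = 1*2 + 1*2 = 4.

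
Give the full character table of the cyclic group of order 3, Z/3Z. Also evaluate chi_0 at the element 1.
Character table of Z/3Z (irreps indexed chi_0,...,chi_2 with chi_k(m) = zeta_3^(k*m), zeta_3 = exp(2*pi*i/3)):
  irrep \ class  {0} (size 1)  {1} (size 1)    {2} (size 1)  
  chi_0          1             1               1             
  chi_1          1             exp(2*I*pi/3)   exp(-2*I*pi/3)
  chi_2          1             exp(-2*I*pi/3)  exp(2*I*pi/3) 

Spot check: chi_0(1) = zeta_3^(0*1) = zeta_3^0 = 1.

Explanation: Z/3Z is abelian, so all 3 irreducible complex representations are 1-dimensional. They are given by chi_k(m) = zeta_3^(k*m) for k = 0,...,2. Row orthogonality: sum_m chi_k(m) conj(chi_l(m)) = 3 * [k = l].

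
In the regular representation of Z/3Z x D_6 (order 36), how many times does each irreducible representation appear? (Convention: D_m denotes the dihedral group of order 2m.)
Each irreducible V_i of dimension d_i appears with multiplicity d_i, i.e. rho_reg = (direct sum over all irreducibles V_i) d_i V_i. The irreducible dimensions for Z/3Z x D_6 are 1, 1, 1, 1, 1, 1, 1, 1, 1, 1, 1, 1, 2, 2, 2, 2, 2, 2: 12 irreducibles of dimension 1, each with multiplicity 1; 6 irreducibles of dimension 2, each with multiplicity 2. Total dimension 12*1*1 + 6*2*2 = 36 = |G|.

Details: General theorem: in the regular representation of a finite group G, each irreducible appears with multiplicity equal to its dimension. Check: dim(rho_reg) = sum d_i^2 = 1 + 1 + 1 + 1 + 1 + 1 + 1 + 1 + 1 + 1 + 1 + 1 + 4 + 4 + 4 + 4 + 4 + 4 = 36 = |G|.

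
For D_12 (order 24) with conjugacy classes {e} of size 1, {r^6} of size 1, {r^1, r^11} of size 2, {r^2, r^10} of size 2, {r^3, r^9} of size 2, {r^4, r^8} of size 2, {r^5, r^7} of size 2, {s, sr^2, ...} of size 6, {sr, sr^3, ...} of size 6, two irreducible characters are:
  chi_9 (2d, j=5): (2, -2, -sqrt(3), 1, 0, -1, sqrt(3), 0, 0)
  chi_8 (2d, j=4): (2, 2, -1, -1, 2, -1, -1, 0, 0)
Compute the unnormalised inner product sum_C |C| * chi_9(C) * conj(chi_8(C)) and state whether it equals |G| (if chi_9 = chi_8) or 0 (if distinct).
Sum = 0; so <chi_9, chi_8> = 0 (distinct irreducibles are orthogonal).

Details: Compute term by term over conjugacy classes (|C| * chi_9(C) * conj(chi_8(C))):
  1*(2)*conj(2) + 1*(-2)*conj(2) + 2*(-sqrt(3))*conj(-1) + 2*(1)*conj(-1) + 2*(0)*conj(2) + 2*(-1)*conj(-1) + 2*(sqrt(3))*conj(-1) + 6*(0)*conj(0) + 6*(0)*conj(0)
  = (4) + (-4) + (2*sqrt(3)) + (-2) + (0) + (2) + (-2*sqrt(3)) + (0) + (0)
  = 0.
Dividing by |G| = 24 gives 0/24 = 0, matching the row-orthogonality relation <chi_9, chi_8> = [chi_9 = chi_8].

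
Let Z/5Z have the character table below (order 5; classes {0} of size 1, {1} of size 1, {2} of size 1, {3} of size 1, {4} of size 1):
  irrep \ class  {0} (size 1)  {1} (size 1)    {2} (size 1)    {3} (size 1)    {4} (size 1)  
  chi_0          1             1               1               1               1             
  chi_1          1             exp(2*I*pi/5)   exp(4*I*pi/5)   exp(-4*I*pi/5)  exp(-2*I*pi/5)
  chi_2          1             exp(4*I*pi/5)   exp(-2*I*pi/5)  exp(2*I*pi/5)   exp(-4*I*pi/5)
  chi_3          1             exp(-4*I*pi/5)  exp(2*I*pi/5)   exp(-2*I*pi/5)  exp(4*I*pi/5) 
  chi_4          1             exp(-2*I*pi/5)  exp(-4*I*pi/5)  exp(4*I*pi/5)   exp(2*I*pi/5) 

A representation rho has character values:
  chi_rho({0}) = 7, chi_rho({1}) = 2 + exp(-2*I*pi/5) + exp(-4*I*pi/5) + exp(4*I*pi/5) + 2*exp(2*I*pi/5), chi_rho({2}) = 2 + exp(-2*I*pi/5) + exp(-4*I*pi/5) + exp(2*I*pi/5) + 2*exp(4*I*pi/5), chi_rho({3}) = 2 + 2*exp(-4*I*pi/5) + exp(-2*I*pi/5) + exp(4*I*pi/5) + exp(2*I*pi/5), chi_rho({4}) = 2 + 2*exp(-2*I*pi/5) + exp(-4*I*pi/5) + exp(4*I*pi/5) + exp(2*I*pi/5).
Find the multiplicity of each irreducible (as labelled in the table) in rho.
Multiplicities: chi_0: 2, chi_1: 2, chi_2: 1, chi_3: 1, chi_4: 1.

Solution. Use <chi_rho, chi> = (1/|G|) sum_C |C| * chi_rho(C) * conj(chi(C)) with |G| = 5 for each irreducible chi in the table:
  <chi_rho, chi_0> = (1/5)[1*(7)*conj(1) + 1*(2 + exp(-2*I*pi/5) + exp(-4*I*pi/5) + exp(4*I*pi/5) + 2*exp(2*I*pi/5))*conj(1) + 1*(2 + exp(-2*I*pi/5) + exp(-4*I*pi/5) + exp(2*I*pi/5) + 2*exp(4*I*pi/5))*conj(1) + 1*(2 + 2*exp(-4*I*pi/5) + exp(-2*I*pi/5) + exp(4*I*pi/5) + exp(2*I*pi/5))*conj(1) + 1*(2 + 2*exp(-2*I*pi/5) + exp(-4*I*pi/5) + exp(4*I*pi/5) + exp(2*I*pi/5))*conj(1)]
      = (1/5)[(7) + (2 + exp(-2*I*pi/5) + exp(-4*I*pi/5) + exp(4*I*pi/5) + 2*exp(2*I*pi/5)) + (2 + exp(-2*I*pi/5) + exp(-4*I*pi/5) + exp(2*I*pi/5) + 2*exp(4*I*pi/5)) + (2 + 2*exp(-4*I*pi/5) + exp(-2*I*pi/5) + exp(4*I*pi/5) + exp(2*I*pi/5)) + (2 + 2*exp(-2*I*pi/5) + exp(-4*I*pi/5) + exp(4*I*pi/5) + exp(2*I*pi/5))] = 10/5 = 2
  <chi_rho, chi_1> = (1/5)[1*(7)*conj(1) + 1*(2 + exp(-2*I*pi/5) + exp(-4*I*pi/5) + exp(4*I*pi/5) + 2*exp(2*I*pi/5))*conj(exp(2*I*pi/5)) + 1*(2 + exp(-2*I*pi/5) + exp(-4*I*pi/5) + exp(2*I*pi/5) + 2*exp(4*I*pi/5))*conj(exp(4*I*pi/5)) + 1*(2 + 2*exp(-4*I*pi/5) + exp(-2*I*pi/5) + exp(4*I*pi/5) + exp(2*I*pi/5))*conj(exp(-4*I*pi/5)) + 1*(2 + 2*exp(-2*I*pi/5) + exp(-4*I*pi/5) + exp(4*I*pi/5) + exp(2*I*pi/5))*conj(exp(-2*I*pi/5))]
      = (1/5)[(7) + (2 + 2*exp(-2*I*pi/5) + exp(-4*I*pi/5) + exp(4*I*pi/5) + exp(2*I*pi/5)) + (2 + 2*exp(-4*I*pi/5) + exp(-2*I*pi/5) + exp(4*I*pi/5) + exp(2*I*pi/5)) + (2 + exp(-2*I*pi/5) + exp(-4*I*pi/5) + exp(2*I*pi/5) + 2*exp(4*I*pi/5)) + (2 + exp(-2*I*pi/5) + exp(-4*I*pi/5) + exp(4*I*pi/5) + 2*exp(2*I*pi/5))] = 10/5 = 2
  <chi_rho, chi_2> = (1/5)[1*(7)*conj(1) + 1*(2 + exp(-2*I*pi/5) + exp(-4*I*pi/5) + exp(4*I*pi/5) + 2*exp(2*I*pi/5))*conj(exp(4*I*pi/5)) + 1*(2 + exp(-2*I*pi/5) + exp(-4*I*pi/5) + exp(2*I*pi/5) + 2*exp(4*I*pi/5))*conj(exp(-2*I*pi/5)) + 1*(2 + 2*exp(-4*I*pi/5) + exp(-2*I*pi/5) + exp(4*I*pi/5) + exp(2*I*pi/5))*conj(exp(2*I*pi/5)) + 1*(2 + 2*exp(-2*I*pi/5) + exp(-4*I*pi/5) + exp(4*I*pi/5) + exp(2*I*pi/5))*conj(exp(-4*I*pi/5))]
      = (1/5)[(7) + (1 + 2*exp(-2*I*pi/5) + 2*exp(-4*I*pi/5) + exp(4*I*pi/5) + exp(2*I*pi/5)) + (1 + 2*exp(-4*I*pi/5) + exp(-2*I*pi/5) + exp(4*I*pi/5) + 2*exp(2*I*pi/5)) + (1 + 2*exp(-2*I*pi/5) + exp(-4*I*pi/5) + exp(2*I*pi/5) + 2*exp(4*I*pi/5)) + (1 + exp(-2*I*pi/5) + exp(-4*I*pi/5) + 2*exp(4*I*pi/5) + 2*exp(2*I*pi/5))] = 5/5 = 1
  <chi_rho, chi_3> = (1/5)[1*(7)*conj(1) + 1*(2 + exp(-2*I*pi/5) + exp(-4*I*pi/5) + exp(4*I*pi/5) + 2*exp(2*I*pi/5))*conj(exp(-4*I*pi/5)) + 1*(2 + exp(-2*I*pi/5) + exp(-4*I*pi/5) + exp(2*I*pi/5) + 2*exp(4*I*pi/5))*conj(exp(2*I*pi/5)) + 1*(2 + 2*exp(-4*I*pi/5) + exp(-2*I*pi/5) + exp(4*I*pi/5) + exp(2*I*pi/5))*conj(exp(-2*I*pi/5)) + 1*(2 + 2*exp(-2*I*pi/5) + exp(-4*I*pi/5) + exp(4*I*pi/5) + exp(2*I*pi/5))*conj(exp(4*I*pi/5))]
      = (1/5)[(7) + (1 + 2*exp(-4*I*pi/5) + exp(-2*I*pi/5) + exp(2*I*pi/5) + 2*exp(4*I*pi/5)) + (1 + 2*exp(-2*I*pi/5) + exp(-4*I*pi/5) + exp(4*I*pi/5) + 2*exp(2*I*pi/5)) + (1 + 2*exp(-2*I*pi/5) + exp(-4*I*pi/5) + exp(4*I*pi/5) + 2*exp(2*I*pi/5)) + (1 + 2*exp(-4*I*pi/5) + exp(-2*I*pi/5) + exp(2*I*pi/5) + 2*exp(4*I*pi/5))] = 5/5 = 1
  <chi_rho, chi_4> = (1/5)[1*(7)*conj(1) + 1*(2 + exp(-2*I*pi/5) + exp(-4*I*pi/5) + exp(4*I*pi/5) + 2*exp(2*I*pi/5))*conj(exp(-2*I*pi/5)) + 1*(2 + exp(-2*I*pi/5) + exp(-4*I*pi/5) + exp(2*I*pi/5) + 2*exp(4*I*pi/5))*conj(exp(-4*I*pi/5)) + 1*(2 + 2*exp(-4*I*pi/5) + exp(-2*I*pi/5) + exp(4*I*pi/5) + exp(2*I*pi/5))*conj(exp(4*I*pi/5)) + 1*(2 + 2*exp(-2*I*pi/5) + exp(-4*I*pi/5) + exp(4*I*pi/5) + exp(2*I*pi/5))*conj(exp(2*I*pi/5))]
      = (1/5)[(7) + (1 + exp(-2*I*pi/5) + exp(-4*I*pi/5) + 2*exp(4*I*pi/5) + 2*exp(2*I*pi/5)) + (1 + 2*exp(-2*I*pi/5) + exp(-4*I*pi/5) + exp(2*I*pi/5) + 2*exp(4*I*pi/5)) + (1 + 2*exp(-4*I*pi/5) + exp(-2*I*pi/5) + exp(4*I*pi/5) + 2*exp(2*I*pi/5)) + (1 + 2*exp(-2*I*pi/5) + 2*exp(-4*I*pi/5) + exp(4*I*pi/5) + exp(2*I*pi/5))] = 5/5 = 1
(Exp terms are combined using exp(i*s)*conj(exp(i*t)) = exp(i*(s-t)), and sums of them are collapsed using the identity that for every m > 1 the m distinct m-th roots of unity sum to 0, e.g. 1 + exp(2*I*pi/3) + exp(-2*I*pi/3) = 0.)
Dimension check: dim(rho) = sum (mult * dim) = 2*1 + 2*1 + 1*1 + 1*1 + 1*1 = 7 = chi_rho(e) = 7.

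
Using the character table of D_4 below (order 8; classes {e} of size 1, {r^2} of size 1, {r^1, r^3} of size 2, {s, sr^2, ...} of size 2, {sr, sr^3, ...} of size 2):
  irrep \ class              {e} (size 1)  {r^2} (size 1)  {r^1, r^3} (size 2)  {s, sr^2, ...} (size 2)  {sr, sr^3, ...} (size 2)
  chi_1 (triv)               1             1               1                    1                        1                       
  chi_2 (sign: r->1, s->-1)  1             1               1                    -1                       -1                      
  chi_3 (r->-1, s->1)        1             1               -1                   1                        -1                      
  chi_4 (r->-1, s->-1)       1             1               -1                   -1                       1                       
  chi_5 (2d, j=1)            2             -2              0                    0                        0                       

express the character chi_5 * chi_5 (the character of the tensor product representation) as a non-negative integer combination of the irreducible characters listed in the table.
chi_5 tensor chi_5 = chi_1 + chi_2 + chi_3 + chi_4 (all other irreducibles have multiplicity 0).

Working: The character of a tensor product is the pointwise product (chi_5 * chi_5)(C) = chi_5(C) * chi_5(C):
  {e}: (2)*(2), {r^2}: (-2)*(-2), {r^1, r^3}: (0)*(0), {s, sr^2, ...}: (0)*(0), {sr, sr^3, ...}: (0)*(0)
so (chi_5 * chi_5) takes values
  {e} -> 4, {r^2} -> 4, {r^1, r^3} -> 0, {s, sr^2, ...} -> 0, {sr, sr^3, ...} -> 0.
Now take the inner product of this character with each irreducible chi from the table, <chi_5*chi_5, chi> = (1/8) sum_C |C| (chi_5*chi_5)(C) conj(chi(C)):
  <chi_5*chi_5, chi_1> = (1/8)[1*(4)*conj(1) + 1*(4)*conj(1) + 2*(0)*conj(1) + 2*(0)*conj(1) + 2*(0)*conj(1)]
      = (1/8)[(4) + (4) + (0) + (0) + (0)] = 8/8 = 1
  <chi_5*chi_5, chi_2> = (1/8)[1*(4)*conj(1) + 1*(4)*conj(1) + 2*(0)*conj(1) + 2*(0)*conj(-1) + 2*(0)*conj(-1)]
      = (1/8)[(4) + (4) + (0) + (0) + (0)] = 8/8 = 1
  <chi_5*chi_5, chi_3> = (1/8)[1*(4)*conj(1) + 1*(4)*conj(1) + 2*(0)*conj(-1) + 2*(0)*conj(1) + 2*(0)*conj(-1)]
      = (1/8)[(4) + (4) + (0) + (0) + (0)] = 8/8 = 1
  <chi_5*chi_5, chi_4> = (1/8)[1*(4)*conj(1) + 1*(4)*conj(1) + 2*(0)*conj(-1) + 2*(0)*conj(-1) + 2*(0)*conj(1)]
      = (1/8)[(4) + (4) + (0) + (0) + (0)] = 8/8 = 1
  <chi_5*chi_5, chi_5> = (1/8)[1*(4)*conj(2) + 1*(4)*conj(-2) + 2*(0)*conj(0) + 2*(0)*conj(0) + 2*(0)*conj(0)]
      = (1/8)[(8) + (-8) + (0) + (0) + (0)] = 0/8 = 0
Hence the multiplicities are chi_1: 1, chi_2: 1, chi_3: 1, chi_4: 1. Dimension check: dim(chi_5)*dim(chi_5) = 2*2 = 4 and sum (mult * dim) = 1*1 + 1*1 + 1*1 + 1*1 = 4.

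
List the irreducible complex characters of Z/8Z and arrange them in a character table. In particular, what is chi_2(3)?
Character table of Z/8Z (irreps indexed chi_0,...,chi_7 with chi_k(m) = zeta_8^(k*m), zeta_8 = exp(2*pi*i/8)):
  irrep \ class  {0} (size 1)  {1} (size 1)    {2} (size 1)  {3} (size 1)    {4} (size 1)  {5} (size 1)    {6} (size 1)  {7} (size 1)  
  chi_0          1             1               1             1               1             1               1             1             
  chi_1          1             exp(I*pi/4)     I             exp(3*I*pi/4)   -1            exp(-3*I*pi/4)  -I            exp(-I*pi/4)  
  chi_2          1             I               -1            -I              1             I               -1            -I            
  chi_3          1             exp(3*I*pi/4)   -I            exp(I*pi/4)     -1            exp(-I*pi/4)    I             exp(-3*I*pi/4)
  chi_4          1             -1              1             -1              1             -1              1             -1            
  chi_5          1             exp(-3*I*pi/4)  I             exp(-I*pi/4)    -1            exp(I*pi/4)     -I            exp(3*I*pi/4) 
  chi_6          1             -I              -1            I               1             -I              -1            I             
  chi_7          1             exp(-I*pi/4)    -I            exp(-3*I*pi/4)  -1            exp(3*I*pi/4)   I             exp(I*pi/4)   

Spot check: chi_2(3) = zeta_8^(2*3) = zeta_8^6 = -I.

Why: Z/8Z is abelian, so all 8 irreducible complex representations are 1-dimensional. They are given by chi_k(m) = zeta_8^(k*m) for k = 0,...,7. Row orthogonality: sum_m chi_k(m) conj(chi_l(m)) = 8 * [k = l].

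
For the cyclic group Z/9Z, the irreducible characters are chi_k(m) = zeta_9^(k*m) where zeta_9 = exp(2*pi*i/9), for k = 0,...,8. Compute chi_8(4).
chi_8(4) = zeta_9^32 = exp(-8*I*pi/9)

Reasoning: chi_8(4) = zeta_9^(8*4) = zeta_9^32. Since zeta_9^9 = 1, this equals zeta_9^5 = exp(2*pi*i*5/9) = exp(-8*I*pi/9).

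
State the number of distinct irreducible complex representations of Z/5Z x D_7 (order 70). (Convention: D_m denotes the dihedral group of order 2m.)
25

Argument: The number of irreducible complex representations of a finite group equals its number of conjugacy classes. For a direct product, #classes(G x H) = #classes(G) * #classes(H). Z/5Z has 5 classes (abelian), D_7 has 5 classes, so 5 * 5 = 25, so Z/5Z x D_7 (order 70) has exactly 25 irreducible complex representations.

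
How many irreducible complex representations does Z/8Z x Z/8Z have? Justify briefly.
64

Reasoning: The number of irreducible complex representations of a finite group equals its number of conjugacy classes. Z/8Z x Z/8Z is abelian of order 64, so every element is its own conjugacy class: 64 classes, so Z/8Z x Z/8Z (order 64) has exactly 64 irreducible complex representations.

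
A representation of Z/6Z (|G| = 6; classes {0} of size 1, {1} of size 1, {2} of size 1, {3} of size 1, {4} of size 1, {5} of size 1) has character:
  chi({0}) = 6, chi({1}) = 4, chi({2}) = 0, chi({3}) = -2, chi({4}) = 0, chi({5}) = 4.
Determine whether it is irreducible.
Not irreducible (reducible): <chi, chi> = 12 > 1.

Argument: <chi, chi> = (1/|G|) sum_C |C| * |chi(C)|^2 = (1/6)[1*|6|^2 + 1*|4|^2 + 1*|0|^2 + 1*|-2|^2 + 1*|0|^2 + 1*|4|^2]
  = (1/6)[(36) + (16) + (0) + (4) + (0) + (16)] = 72/6 = 12.
(Exp terms are combined using exp(i*s)*conj(exp(i*t)) = exp(i*(s-t)), and sums of them are collapsed using the identity that for every m > 1 the m distinct m-th roots of unity sum to 0, e.g. 1 + exp(2*I*pi/3) + exp(-2*I*pi/3) = 0.)
A character is irreducible iff <chi, chi> = 1, so this representation is reducible.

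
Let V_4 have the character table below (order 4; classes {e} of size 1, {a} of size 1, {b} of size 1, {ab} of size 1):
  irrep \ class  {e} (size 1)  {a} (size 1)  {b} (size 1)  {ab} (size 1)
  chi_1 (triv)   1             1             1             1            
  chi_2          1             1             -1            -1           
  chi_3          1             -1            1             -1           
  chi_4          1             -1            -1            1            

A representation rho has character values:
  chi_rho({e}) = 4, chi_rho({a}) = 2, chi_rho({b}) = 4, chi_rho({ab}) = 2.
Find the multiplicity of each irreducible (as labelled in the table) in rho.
Multiplicities: chi_1: 3, chi_2: 0, chi_3: 1, chi_4: 0.

Derivation: Use <chi_rho, chi> = (1/|G|) sum_C |C| * chi_rho(C) * conj(chi(C)) with |G| = 4 for each irreducible chi in the table:
  <chi_rho, chi_1> = (1/4)[1*(4)*conj(1) + 1*(2)*conj(1) + 1*(4)*conj(1) + 1*(2)*conj(1)]
      = (1/4)[(4) + (2) + (4) + (2)] = 12/4 = 3
  <chi_rho, chi_2> = (1/4)[1*(4)*conj(1) + 1*(2)*conj(1) + 1*(4)*conj(-1) + 1*(2)*conj(-1)]
      = (1/4)[(4) + (2) + (-4) + (-2)] = 0/4 = 0
  <chi_rho, chi_3> = (1/4)[1*(4)*conj(1) + 1*(2)*conj(-1) + 1*(4)*conj(1) + 1*(2)*conj(-1)]
      = (1/4)[(4) + (-2) + (4) + (-2)] = 4/4 = 1
  <chi_rho, chi_4> = (1/4)[1*(4)*conj(1) + 1*(2)*conj(-1) + 1*(4)*conj(-1) + 1*(2)*conj(1)]
      = (1/4)[(4) + (-2) + (-4) + (2)] = 0/4 = 0
Dimension check: dim(rho) = sum (mult * dim) = 3*1 + 0*1 + 1*1 + 0*1 = 4 = chi_rho(e) = 4.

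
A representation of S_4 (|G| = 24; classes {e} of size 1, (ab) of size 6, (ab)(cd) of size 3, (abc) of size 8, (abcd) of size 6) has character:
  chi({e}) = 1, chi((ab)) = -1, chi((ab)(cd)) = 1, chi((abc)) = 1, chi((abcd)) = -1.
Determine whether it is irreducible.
Irreducible: <chi, chi> = 1.

Derivation: <chi, chi> = (1/|G|) sum_C |C| * |chi(C)|^2 = (1/24)[1*|1|^2 + 6*|-1|^2 + 3*|1|^2 + 8*|1|^2 + 6*|-1|^2]
  = (1/24)[(1) + (6) + (3) + (8) + (6)] = 24/24 = 1.
A character is irreducible iff <chi, chi> = 1, so this representation is irreducible.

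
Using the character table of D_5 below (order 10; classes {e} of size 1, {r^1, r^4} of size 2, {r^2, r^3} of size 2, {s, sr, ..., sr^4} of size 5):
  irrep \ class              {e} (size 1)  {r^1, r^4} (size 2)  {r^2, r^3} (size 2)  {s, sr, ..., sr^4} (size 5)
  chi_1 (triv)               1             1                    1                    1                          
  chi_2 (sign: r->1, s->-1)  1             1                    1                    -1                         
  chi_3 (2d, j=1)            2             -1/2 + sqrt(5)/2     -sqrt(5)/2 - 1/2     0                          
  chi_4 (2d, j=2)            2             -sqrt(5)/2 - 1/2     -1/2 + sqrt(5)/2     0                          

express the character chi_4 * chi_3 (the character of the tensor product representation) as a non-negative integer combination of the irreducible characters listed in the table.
chi_4 tensor chi_3 = chi_3 + chi_4 (all other irreducibles have multiplicity 0).

Reasoning: The character of a tensor product is the pointwise product (chi_4 * chi_3)(C) = chi_4(C) * chi_3(C):
  {e}: (2)*(2), {r^1, r^4}: (-sqrt(5)/2 - 1/2)*(-1/2 + sqrt(5)/2), {r^2, r^3}: (-1/2 + sqrt(5)/2)*(-sqrt(5)/2 - 1/2), {s, sr, ..., sr^4}: (0)*(0)
so (chi_4 * chi_3) takes values
  {e} -> 4, {r^1, r^4} -> -1, {r^2, r^3} -> -1, {s, sr, ..., sr^4} -> 0.
Now take the inner product of this character with each irreducible chi from the table, <chi_4*chi_3, chi> = (1/10) sum_C |C| (chi_4*chi_3)(C) conj(chi(C)):
  <chi_4*chi_3, chi_1> = (1/10)[1*(4)*conj(1) + 2*(-1)*conj(1) + 2*(-1)*conj(1) + 5*(0)*conj(1)]
      = (1/10)[(4) + (-2) + (-2) + (0)] = 0/10 = 0
  <chi_4*chi_3, chi_2> = (1/10)[1*(4)*conj(1) + 2*(-1)*conj(1) + 2*(-1)*conj(1) + 5*(0)*conj(-1)]
      = (1/10)[(4) + (-2) + (-2) + (0)] = 0/10 = 0
  <chi_4*chi_3, chi_3> = (1/10)[1*(4)*conj(2) + 2*(-1)*conj(-1/2 + sqrt(5)/2) + 2*(-1)*conj(-sqrt(5)/2 - 1/2) + 5*(0)*conj(0)]
      = (1/10)[(8) + (1 - sqrt(5)) + (1 + sqrt(5)) + (0)] = 10/10 = 1
  <chi_4*chi_3, chi_4> = (1/10)[1*(4)*conj(2) + 2*(-1)*conj(-sqrt(5)/2 - 1/2) + 2*(-1)*conj(-1/2 + sqrt(5)/2) + 5*(0)*conj(0)]
      = (1/10)[(8) + (1 + sqrt(5)) + (1 - sqrt(5)) + (0)] = 10/10 = 1
Hence the multiplicities are chi_3: 1, chi_4: 1. Dimension check: dim(chi_4)*dim(chi_3) = 2*2 = 4 and sum (mult * dim) = 1*2 + 1*2 = 4.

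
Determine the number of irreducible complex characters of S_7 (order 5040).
15

Why: The number of irreducible complex representations of a finite group equals its number of conjugacy classes. Conjugacy classes in S_7 correspond to cycle types, i.e. partitions of 7; there are p(7) = 15 of them, so S_7 (order 5040) has exactly 15 irreducible complex representations.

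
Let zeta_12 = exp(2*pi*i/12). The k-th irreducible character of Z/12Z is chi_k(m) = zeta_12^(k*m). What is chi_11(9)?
chi_11(9) = zeta_12^99 = I

Solution. chi_11(9) = zeta_12^(11*9) = zeta_12^99. Since zeta_12^12 = 1, this equals zeta_12^3 = exp(2*pi*i*3/12) = I.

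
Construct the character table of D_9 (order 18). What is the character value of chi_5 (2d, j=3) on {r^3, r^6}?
Conjugacy classes: {e} of size 1, {r^1, r^8} of size 2, {r^2, r^7} of size 2, {r^3, r^6} of size 2, {r^4, r^5} of size 2, {s, sr, ..., sr^8} of size 9.
Character table:
  irrep \ class              {e} (size 1)  {r^1, r^8} (size 2)  {r^2, r^7} (size 2)  {r^3, r^6} (size 2)  {r^4, r^5} (size 2)  {s, sr, ..., sr^8} (size 9)
  chi_1 (triv)               1             1                    1                    1                    1                    1                          
  chi_2 (sign: r->1, s->-1)  1             1                    1                    1                    1                    -1                         
  chi_3 (2d, j=1)            2             2*cos(2*pi/9)        2*cos(4*pi/9)        -1                   -2*cos(pi/9)         0                          
  chi_4 (2d, j=2)            2             2*cos(4*pi/9)        -2*cos(pi/9)         -1                   2*cos(2*pi/9)        0                          
  chi_5 (2d, j=3)            2             -1                   -1                   2                    -1                   0                          
  chi_6 (2d, j=4)            2             -2*cos(pi/9)         2*cos(2*pi/9)        -1                   2*cos(4*pi/9)        0                          

Spot check: chi_5 (2d, j=3) on {r^3, r^6} = 2.

Reasoning: D_9 has order 2*9 = 18 with 6 conjugacy classes, hence 6 irreducibles. Sum of squared dims 1 + 1 + 4 + 4 + 4 + 4 = 18 = |G|. Linear characters come from the abelianisation; the 2-dimensional irreps have character r^k -> 2*cos(2*pi*j*k/9), reflections -> 0.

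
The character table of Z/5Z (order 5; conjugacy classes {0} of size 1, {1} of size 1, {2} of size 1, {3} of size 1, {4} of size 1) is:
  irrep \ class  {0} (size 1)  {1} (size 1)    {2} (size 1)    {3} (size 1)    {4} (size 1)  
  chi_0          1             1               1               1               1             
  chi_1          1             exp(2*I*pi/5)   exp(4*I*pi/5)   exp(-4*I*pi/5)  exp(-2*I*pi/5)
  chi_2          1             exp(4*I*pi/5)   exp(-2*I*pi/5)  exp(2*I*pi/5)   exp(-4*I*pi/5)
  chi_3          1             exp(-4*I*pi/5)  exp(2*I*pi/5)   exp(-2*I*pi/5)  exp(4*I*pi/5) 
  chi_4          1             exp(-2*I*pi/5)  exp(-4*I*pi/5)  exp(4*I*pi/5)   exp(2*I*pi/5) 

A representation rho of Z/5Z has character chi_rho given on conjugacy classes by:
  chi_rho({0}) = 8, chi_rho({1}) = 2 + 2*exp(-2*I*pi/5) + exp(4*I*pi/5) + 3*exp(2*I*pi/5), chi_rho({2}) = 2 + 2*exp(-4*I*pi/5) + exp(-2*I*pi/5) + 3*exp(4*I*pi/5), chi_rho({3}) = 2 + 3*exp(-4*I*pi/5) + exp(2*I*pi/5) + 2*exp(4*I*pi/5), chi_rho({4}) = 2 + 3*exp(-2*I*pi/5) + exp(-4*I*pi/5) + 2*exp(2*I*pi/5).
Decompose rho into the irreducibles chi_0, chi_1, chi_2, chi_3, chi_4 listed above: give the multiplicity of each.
Multiplicities: chi_0: 2, chi_1: 3, chi_2: 1, chi_3: 0, chi_4: 2.

Reasoning: Use <chi_rho, chi> = (1/|G|) sum_C |C| * chi_rho(C) * conj(chi(C)) with |G| = 5 for each irreducible chi in the table:
  <chi_rho, chi_0> = (1/5)[1*(8)*conj(1) + 1*(2 + 2*exp(-2*I*pi/5) + exp(4*I*pi/5) + 3*exp(2*I*pi/5))*conj(1) + 1*(2 + 2*exp(-4*I*pi/5) + exp(-2*I*pi/5) + 3*exp(4*I*pi/5))*conj(1) + 1*(2 + 3*exp(-4*I*pi/5) + exp(2*I*pi/5) + 2*exp(4*I*pi/5))*conj(1) + 1*(2 + 3*exp(-2*I*pi/5) + exp(-4*I*pi/5) + 2*exp(2*I*pi/5))*conj(1)]
      = (1/5)[(8) + (2 + 2*exp(-2*I*pi/5) + exp(4*I*pi/5) + 3*exp(2*I*pi/5)) + (2 + 2*exp(-4*I*pi/5) + exp(-2*I*pi/5) + 3*exp(4*I*pi/5)) + (2 + 3*exp(-4*I*pi/5) + exp(2*I*pi/5) + 2*exp(4*I*pi/5)) + (2 + 3*exp(-2*I*pi/5) + exp(-4*I*pi/5) + 2*exp(2*I*pi/5))] = 10/5 = 2
  <chi_rho, chi_1> = (1/5)[1*(8)*conj(1) + 1*(2 + 2*exp(-2*I*pi/5) + exp(4*I*pi/5) + 3*exp(2*I*pi/5))*conj(exp(2*I*pi/5)) + 1*(2 + 2*exp(-4*I*pi/5) + exp(-2*I*pi/5) + 3*exp(4*I*pi/5))*conj(exp(4*I*pi/5)) + 1*(2 + 3*exp(-4*I*pi/5) + exp(2*I*pi/5) + 2*exp(4*I*pi/5))*conj(exp(-4*I*pi/5)) + 1*(2 + 3*exp(-2*I*pi/5) + exp(-4*I*pi/5) + 2*exp(2*I*pi/5))*conj(exp(-2*I*pi/5))]
      = (1/5)[(8) + (3 + 2*exp(-2*I*pi/5) + 2*exp(-4*I*pi/5) + exp(2*I*pi/5)) + (3 + 2*exp(-4*I*pi/5) + exp(4*I*pi/5) + 2*exp(2*I*pi/5)) + (3 + 2*exp(-2*I*pi/5) + exp(-4*I*pi/5) + 2*exp(4*I*pi/5)) + (3 + exp(-2*I*pi/5) + 2*exp(4*I*pi/5) + 2*exp(2*I*pi/5))] = 15/5 = 3
  <chi_rho, chi_2> = (1/5)[1*(8)*conj(1) + 1*(2 + 2*exp(-2*I*pi/5) + exp(4*I*pi/5) + 3*exp(2*I*pi/5))*conj(exp(4*I*pi/5)) + 1*(2 + 2*exp(-4*I*pi/5) + exp(-2*I*pi/5) + 3*exp(4*I*pi/5))*conj(exp(-2*I*pi/5)) + 1*(2 + 3*exp(-4*I*pi/5) + exp(2*I*pi/5) + 2*exp(4*I*pi/5))*conj(exp(2*I*pi/5)) + 1*(2 + 3*exp(-2*I*pi/5) + exp(-4*I*pi/5) + 2*exp(2*I*pi/5))*conj(exp(-4*I*pi/5))]
      = (1/5)[(8) + (1 + 3*exp(-2*I*pi/5) + 2*exp(-4*I*pi/5) + 2*exp(4*I*pi/5)) + (1 + 2*exp(-2*I*pi/5) + 3*exp(-4*I*pi/5) + 2*exp(2*I*pi/5)) + (1 + 2*exp(-2*I*pi/5) + 3*exp(4*I*pi/5) + 2*exp(2*I*pi/5)) + (1 + 2*exp(-4*I*pi/5) + 2*exp(4*I*pi/5) + 3*exp(2*I*pi/5))] = 5/5 = 1
  <chi_rho, chi_3> = (1/5)[1*(8)*conj(1) + 1*(2 + 2*exp(-2*I*pi/5) + exp(4*I*pi/5) + 3*exp(2*I*pi/5))*conj(exp(-4*I*pi/5)) + 1*(2 + 2*exp(-4*I*pi/5) + exp(-2*I*pi/5) + 3*exp(4*I*pi/5))*conj(exp(2*I*pi/5)) + 1*(2 + 3*exp(-4*I*pi/5) + exp(2*I*pi/5) + 2*exp(4*I*pi/5))*conj(exp(-2*I*pi/5)) + 1*(2 + 3*exp(-2*I*pi/5) + exp(-4*I*pi/5) + 2*exp(2*I*pi/5))*conj(exp(4*I*pi/5))]
      = (1/5)[(8) + (3*exp(-4*I*pi/5) + exp(-2*I*pi/5) + 2*exp(4*I*pi/5) + 2*exp(2*I*pi/5)) + (2*exp(-2*I*pi/5) + exp(-4*I*pi/5) + 2*exp(4*I*pi/5) + 3*exp(2*I*pi/5)) + (3*exp(-2*I*pi/5) + 2*exp(-4*I*pi/5) + exp(4*I*pi/5) + 2*exp(2*I*pi/5)) + (2*exp(-2*I*pi/5) + 2*exp(-4*I*pi/5) + exp(2*I*pi/5) + 3*exp(4*I*pi/5))] = 0/5 = 0
  <chi_rho, chi_4> = (1/5)[1*(8)*conj(1) + 1*(2 + 2*exp(-2*I*pi/5) + exp(4*I*pi/5) + 3*exp(2*I*pi/5))*conj(exp(-2*I*pi/5)) + 1*(2 + 2*exp(-4*I*pi/5) + exp(-2*I*pi/5) + 3*exp(4*I*pi/5))*conj(exp(-4*I*pi/5)) + 1*(2 + 3*exp(-4*I*pi/5) + exp(2*I*pi/5) + 2*exp(4*I*pi/5))*conj(exp(4*I*pi/5)) + 1*(2 + 3*exp(-2*I*pi/5) + exp(-4*I*pi/5) + 2*exp(2*I*pi/5))*conj(exp(2*I*pi/5))]
      = (1/5)[(8) + (2 + exp(-4*I*pi/5) + 3*exp(4*I*pi/5) + 2*exp(2*I*pi/5)) + (2 + 3*exp(-2*I*pi/5) + exp(2*I*pi/5) + 2*exp(4*I*pi/5)) + (2 + 2*exp(-4*I*pi/5) + exp(-2*I*pi/5) + 3*exp(2*I*pi/5)) + (2 + 2*exp(-2*I*pi/5) + 3*exp(-4*I*pi/5) + exp(4*I*pi/5))] = 10/5 = 2
(Exp terms are combined using exp(i*s)*conj(exp(i*t)) = exp(i*(s-t)), and sums of them are collapsed using the identity that for every m > 1 the m distinct m-th roots of unity sum to 0, e.g. 1 + exp(2*I*pi/3) + exp(-2*I*pi/3) = 0.)
Dimension check: dim(rho) = sum (mult * dim) = 2*1 + 3*1 + 1*1 + 0*1 + 2*1 = 8 = chi_rho(e) = 8.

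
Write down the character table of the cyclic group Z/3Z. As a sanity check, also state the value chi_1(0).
Character table of Z/3Z (irreps indexed chi_0,...,chi_2 with chi_k(m) = zeta_3^(k*m), zeta_3 = exp(2*pi*i/3)):
  irrep \ class  {0} (size 1)  {1} (size 1)    {2} (size 1)  
  chi_0          1             1               1             
  chi_1          1             exp(2*I*pi/3)   exp(-2*I*pi/3)
  chi_2          1             exp(-2*I*pi/3)  exp(2*I*pi/3) 

Spot check: chi_1(0) = zeta_3^(1*0) = zeta_3^0 = 1.

Derivation: Z/3Z is abelian, so all 3 irreducible complex representations are 1-dimensional. They are given by chi_k(m) = zeta_3^(k*m) for k = 0,...,2. Row orthogonality: sum_m chi_k(m) conj(chi_l(m)) = 3 * [k = l].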